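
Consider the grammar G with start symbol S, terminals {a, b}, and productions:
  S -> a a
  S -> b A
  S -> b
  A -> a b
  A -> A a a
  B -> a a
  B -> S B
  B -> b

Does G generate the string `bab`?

yes

S ⇒ bA ⇒ bab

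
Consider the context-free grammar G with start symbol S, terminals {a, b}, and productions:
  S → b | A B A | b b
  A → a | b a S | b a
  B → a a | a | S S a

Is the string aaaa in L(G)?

yes

S ⇒ ABA ⇒ aBA ⇒ aaaA ⇒ aaaa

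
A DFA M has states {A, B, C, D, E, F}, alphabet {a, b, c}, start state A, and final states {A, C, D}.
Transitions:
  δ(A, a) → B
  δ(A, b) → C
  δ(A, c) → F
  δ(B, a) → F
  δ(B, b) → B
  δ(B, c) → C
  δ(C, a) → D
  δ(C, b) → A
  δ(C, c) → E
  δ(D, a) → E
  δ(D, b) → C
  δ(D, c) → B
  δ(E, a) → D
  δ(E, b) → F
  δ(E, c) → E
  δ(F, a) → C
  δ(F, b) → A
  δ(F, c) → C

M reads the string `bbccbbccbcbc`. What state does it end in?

F

A --b--> C
C --b--> A
A --c--> F
F --c--> C
C --b--> A
A --b--> C
C --c--> E
E --c--> E
E --b--> F
F --c--> C
C --b--> A
A --c--> F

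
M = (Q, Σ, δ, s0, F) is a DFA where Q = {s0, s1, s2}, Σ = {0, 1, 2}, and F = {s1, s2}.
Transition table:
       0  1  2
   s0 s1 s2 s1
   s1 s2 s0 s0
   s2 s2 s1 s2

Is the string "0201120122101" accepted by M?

s0 --0--> s1
s1 --2--> s0
s0 --0--> s1
s1 --1--> s0
s0 --1--> s2
s2 --2--> s2
s2 --0--> s2
s2 --1--> s1
s1 --2--> s0
s0 --2--> s1
s1 --1--> s0
s0 --0--> s1
s1 --1--> s0
End in state s0, which is not an accepting state.

rejected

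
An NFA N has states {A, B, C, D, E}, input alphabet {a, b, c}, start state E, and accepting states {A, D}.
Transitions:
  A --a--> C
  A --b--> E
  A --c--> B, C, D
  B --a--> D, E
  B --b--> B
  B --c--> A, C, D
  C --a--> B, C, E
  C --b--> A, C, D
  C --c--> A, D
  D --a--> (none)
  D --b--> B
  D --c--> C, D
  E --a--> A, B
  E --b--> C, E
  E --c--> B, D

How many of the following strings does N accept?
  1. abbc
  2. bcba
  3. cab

2

abbc: accepted
bcba: accepted
cab: rejected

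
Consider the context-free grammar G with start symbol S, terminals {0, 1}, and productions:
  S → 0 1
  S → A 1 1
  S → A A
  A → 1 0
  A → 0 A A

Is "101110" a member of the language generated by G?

no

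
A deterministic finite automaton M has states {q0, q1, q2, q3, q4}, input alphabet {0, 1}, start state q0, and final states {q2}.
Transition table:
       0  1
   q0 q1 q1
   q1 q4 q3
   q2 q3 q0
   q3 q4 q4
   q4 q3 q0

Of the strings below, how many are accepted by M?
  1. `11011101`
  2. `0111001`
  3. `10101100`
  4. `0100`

`11011101`: rejected
`0111001`: rejected
`10101100`: rejected
`0100`: rejected

0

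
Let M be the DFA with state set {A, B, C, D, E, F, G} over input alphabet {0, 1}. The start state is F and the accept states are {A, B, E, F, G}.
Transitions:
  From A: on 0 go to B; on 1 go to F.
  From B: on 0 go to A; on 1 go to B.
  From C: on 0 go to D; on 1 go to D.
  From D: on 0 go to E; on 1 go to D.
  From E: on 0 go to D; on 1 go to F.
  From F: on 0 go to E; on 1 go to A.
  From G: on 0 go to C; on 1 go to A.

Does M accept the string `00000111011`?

F --0--> E
E --0--> D
D --0--> E
E --0--> D
D --0--> E
E --1--> F
F --1--> A
A --1--> F
F --0--> E
E --1--> F
F --1--> A
End in state A, which is an accepting state.

accepted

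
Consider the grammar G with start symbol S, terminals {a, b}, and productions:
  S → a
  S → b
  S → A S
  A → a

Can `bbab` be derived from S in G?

no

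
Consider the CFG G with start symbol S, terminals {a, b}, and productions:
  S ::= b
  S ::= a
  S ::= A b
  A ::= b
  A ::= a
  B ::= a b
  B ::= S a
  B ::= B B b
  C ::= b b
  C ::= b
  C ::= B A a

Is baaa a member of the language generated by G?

no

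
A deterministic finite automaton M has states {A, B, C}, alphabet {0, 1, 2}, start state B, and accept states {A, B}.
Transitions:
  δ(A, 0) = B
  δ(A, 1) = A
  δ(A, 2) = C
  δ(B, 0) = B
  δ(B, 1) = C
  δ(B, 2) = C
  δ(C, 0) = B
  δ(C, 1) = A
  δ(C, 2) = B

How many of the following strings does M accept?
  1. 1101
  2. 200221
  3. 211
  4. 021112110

1101: rejected
200221: rejected
211: accepted
021112110: accepted

2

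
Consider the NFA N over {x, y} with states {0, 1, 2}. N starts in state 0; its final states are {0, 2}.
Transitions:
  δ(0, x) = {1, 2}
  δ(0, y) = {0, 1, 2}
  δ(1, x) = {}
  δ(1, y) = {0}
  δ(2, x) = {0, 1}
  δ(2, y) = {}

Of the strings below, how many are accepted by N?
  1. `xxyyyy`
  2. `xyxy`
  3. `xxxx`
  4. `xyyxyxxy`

`xxyyyy`: accepted
`xyxy`: accepted
`xxxx`: accepted
`xyyxyxxy`: accepted

4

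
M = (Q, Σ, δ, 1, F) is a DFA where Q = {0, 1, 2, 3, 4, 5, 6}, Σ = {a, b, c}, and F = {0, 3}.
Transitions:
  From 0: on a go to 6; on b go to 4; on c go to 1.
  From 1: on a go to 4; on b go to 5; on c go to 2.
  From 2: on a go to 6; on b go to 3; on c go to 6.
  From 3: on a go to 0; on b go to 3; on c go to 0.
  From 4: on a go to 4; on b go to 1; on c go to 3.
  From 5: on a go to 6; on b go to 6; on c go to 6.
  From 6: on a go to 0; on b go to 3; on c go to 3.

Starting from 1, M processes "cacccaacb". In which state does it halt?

1 --c--> 2
2 --a--> 6
6 --c--> 3
3 --c--> 0
0 --c--> 1
1 --a--> 4
4 --a--> 4
4 --c--> 3
3 --b--> 3

3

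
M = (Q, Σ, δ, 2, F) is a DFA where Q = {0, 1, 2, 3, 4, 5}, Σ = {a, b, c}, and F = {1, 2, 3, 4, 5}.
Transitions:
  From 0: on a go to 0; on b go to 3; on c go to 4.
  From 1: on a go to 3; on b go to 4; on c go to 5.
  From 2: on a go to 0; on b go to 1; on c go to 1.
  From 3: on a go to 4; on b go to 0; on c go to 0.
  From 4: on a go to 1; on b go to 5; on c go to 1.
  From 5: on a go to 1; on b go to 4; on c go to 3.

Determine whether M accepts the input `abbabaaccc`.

rejected

2 --a--> 0
0 --b--> 3
3 --b--> 0
0 --a--> 0
0 --b--> 3
3 --a--> 4
4 --a--> 1
1 --c--> 5
5 --c--> 3
3 --c--> 0
End in state 0, which is not an accepting state.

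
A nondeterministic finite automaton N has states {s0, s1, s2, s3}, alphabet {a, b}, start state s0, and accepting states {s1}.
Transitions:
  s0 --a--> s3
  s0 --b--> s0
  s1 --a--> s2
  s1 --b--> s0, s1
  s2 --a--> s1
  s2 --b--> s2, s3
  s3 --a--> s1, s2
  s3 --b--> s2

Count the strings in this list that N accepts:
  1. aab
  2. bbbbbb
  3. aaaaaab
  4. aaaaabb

aab: accepted
bbbbbb: rejected
aaaaaab: accepted
aaaaabb: accepted

3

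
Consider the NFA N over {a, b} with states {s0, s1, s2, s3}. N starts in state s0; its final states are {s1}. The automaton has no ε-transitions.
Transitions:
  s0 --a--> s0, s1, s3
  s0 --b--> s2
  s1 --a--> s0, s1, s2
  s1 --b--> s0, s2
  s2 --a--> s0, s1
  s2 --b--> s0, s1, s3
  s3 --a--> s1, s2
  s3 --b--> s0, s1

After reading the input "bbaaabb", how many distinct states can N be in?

4

Start: {s0}
read b: {s2}
read b: {s0, s1, s3}
read a: {s0, s1, s2, s3}
read a: {s0, s1, s2, s3}
read a: {s0, s1, s2, s3}
read b: {s0, s1, s2, s3}
read b: {s0, s1, s2, s3}
Final reachable set {s0, s1, s2, s3} has 4 states.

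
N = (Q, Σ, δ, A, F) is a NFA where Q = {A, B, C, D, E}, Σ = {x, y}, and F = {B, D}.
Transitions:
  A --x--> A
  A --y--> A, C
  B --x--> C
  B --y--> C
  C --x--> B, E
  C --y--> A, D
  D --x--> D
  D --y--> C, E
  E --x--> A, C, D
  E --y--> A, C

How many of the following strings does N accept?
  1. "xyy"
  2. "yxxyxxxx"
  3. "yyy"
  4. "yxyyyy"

4

"xyy": accepted
"yxxyxxxx": accepted
"yyy": accepted
"yxyyyy": accepted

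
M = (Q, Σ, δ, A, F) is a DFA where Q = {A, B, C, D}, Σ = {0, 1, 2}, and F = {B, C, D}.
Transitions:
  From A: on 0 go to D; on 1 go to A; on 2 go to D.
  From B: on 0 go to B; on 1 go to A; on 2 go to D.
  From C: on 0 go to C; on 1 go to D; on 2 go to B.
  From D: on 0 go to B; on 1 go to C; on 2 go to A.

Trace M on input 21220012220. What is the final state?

B

A --2--> D
D --1--> C
C --2--> B
B --2--> D
D --0--> B
B --0--> B
B --1--> A
A --2--> D
D --2--> A
A --2--> D
D --0--> B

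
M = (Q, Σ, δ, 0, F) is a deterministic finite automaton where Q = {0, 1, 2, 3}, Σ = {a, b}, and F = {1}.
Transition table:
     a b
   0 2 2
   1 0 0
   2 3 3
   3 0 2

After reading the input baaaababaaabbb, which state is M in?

0 --b--> 2
2 --a--> 3
3 --a--> 0
0 --a--> 2
2 --a--> 3
3 --b--> 2
2 --a--> 3
3 --b--> 2
2 --a--> 3
3 --a--> 0
0 --a--> 2
2 --b--> 3
3 --b--> 2
2 --b--> 3

3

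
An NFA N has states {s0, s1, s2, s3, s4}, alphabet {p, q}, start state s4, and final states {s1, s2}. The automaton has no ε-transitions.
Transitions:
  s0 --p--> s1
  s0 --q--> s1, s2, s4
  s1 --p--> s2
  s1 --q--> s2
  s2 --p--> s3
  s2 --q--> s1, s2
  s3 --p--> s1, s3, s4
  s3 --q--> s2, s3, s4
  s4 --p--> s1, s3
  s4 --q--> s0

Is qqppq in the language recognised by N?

Start: {s4}
read q: {s0}
read q: {s1, s2, s4}
read p: {s1, s2, s3}
read p: {s1, s2, s3, s4}
read q: {s0, s1, s2, s3, s4}
Reachable ∩ accepting = {s1, s2} — nonempty.

accepted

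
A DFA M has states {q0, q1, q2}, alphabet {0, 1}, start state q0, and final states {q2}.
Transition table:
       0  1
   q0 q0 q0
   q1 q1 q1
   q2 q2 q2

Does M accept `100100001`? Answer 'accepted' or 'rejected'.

q0 --1--> q0
q0 --0--> q0
q0 --0--> q0
q0 --1--> q0
q0 --0--> q0
q0 --0--> q0
q0 --0--> q0
q0 --0--> q0
q0 --1--> q0
End in state q0, which is not an accepting state.

rejected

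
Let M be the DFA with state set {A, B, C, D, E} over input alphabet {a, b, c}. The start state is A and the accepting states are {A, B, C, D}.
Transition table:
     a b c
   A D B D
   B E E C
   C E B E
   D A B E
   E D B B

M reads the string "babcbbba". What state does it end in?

E

A --b--> B
B --a--> E
E --b--> B
B --c--> C
C --b--> B
B --b--> E
E --b--> B
B --a--> E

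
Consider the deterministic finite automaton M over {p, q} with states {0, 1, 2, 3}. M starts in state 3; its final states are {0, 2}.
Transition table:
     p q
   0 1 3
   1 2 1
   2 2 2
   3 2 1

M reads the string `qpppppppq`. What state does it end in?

3 --q--> 1
1 --p--> 2
2 --p--> 2
2 --p--> 2
2 --p--> 2
2 --p--> 2
2 --p--> 2
2 --p--> 2
2 --q--> 2

2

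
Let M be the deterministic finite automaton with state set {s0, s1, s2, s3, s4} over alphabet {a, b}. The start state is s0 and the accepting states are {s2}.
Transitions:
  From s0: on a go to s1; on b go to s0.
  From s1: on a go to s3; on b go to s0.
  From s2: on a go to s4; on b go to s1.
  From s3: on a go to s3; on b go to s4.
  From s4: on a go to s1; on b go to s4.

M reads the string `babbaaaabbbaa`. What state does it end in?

s0 --b--> s0
s0 --a--> s1
s1 --b--> s0
s0 --b--> s0
s0 --a--> s1
s1 --a--> s3
s3 --a--> s3
s3 --a--> s3
s3 --b--> s4
s4 --b--> s4
s4 --b--> s4
s4 --a--> s1
s1 --a--> s3

s3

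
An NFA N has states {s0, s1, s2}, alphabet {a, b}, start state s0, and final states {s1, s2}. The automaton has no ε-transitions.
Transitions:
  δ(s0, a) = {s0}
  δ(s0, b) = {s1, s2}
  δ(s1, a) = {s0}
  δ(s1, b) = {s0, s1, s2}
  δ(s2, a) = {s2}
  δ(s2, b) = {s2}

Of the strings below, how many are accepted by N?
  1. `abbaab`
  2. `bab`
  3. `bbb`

3

`abbaab`: accepted
`bab`: accepted
`bbb`: accepted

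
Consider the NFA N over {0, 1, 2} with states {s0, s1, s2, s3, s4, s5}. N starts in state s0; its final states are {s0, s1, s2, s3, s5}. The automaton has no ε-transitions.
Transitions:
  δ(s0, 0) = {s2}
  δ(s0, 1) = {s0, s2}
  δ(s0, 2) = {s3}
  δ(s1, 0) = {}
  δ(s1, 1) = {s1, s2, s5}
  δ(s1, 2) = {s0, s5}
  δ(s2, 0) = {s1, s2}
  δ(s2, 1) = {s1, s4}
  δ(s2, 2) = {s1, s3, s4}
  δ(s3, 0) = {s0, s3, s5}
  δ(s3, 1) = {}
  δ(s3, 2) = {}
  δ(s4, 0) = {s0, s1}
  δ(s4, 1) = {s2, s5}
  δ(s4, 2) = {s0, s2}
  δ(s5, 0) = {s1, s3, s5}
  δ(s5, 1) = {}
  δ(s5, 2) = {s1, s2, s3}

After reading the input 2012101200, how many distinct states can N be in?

Start: {s0}
read 2: {s3}
read 0: {s0, s3, s5}
read 1: {s0, s2}
read 2: {s1, s3, s4}
read 1: {s1, s2, s5}
read 0: {s1, s2, s3, s5}
read 1: {s1, s2, s4, s5}
read 2: {s0, s1, s2, s3, s4, s5}
read 0: {s0, s1, s2, s3, s5}
read 0: {s0, s1, s2, s3, s5}
Final reachable set {s0, s1, s2, s3, s5} has 5 states.

5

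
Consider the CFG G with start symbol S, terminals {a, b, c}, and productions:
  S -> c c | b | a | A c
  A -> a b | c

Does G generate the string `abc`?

S ⇒ Ac ⇒ abc

yes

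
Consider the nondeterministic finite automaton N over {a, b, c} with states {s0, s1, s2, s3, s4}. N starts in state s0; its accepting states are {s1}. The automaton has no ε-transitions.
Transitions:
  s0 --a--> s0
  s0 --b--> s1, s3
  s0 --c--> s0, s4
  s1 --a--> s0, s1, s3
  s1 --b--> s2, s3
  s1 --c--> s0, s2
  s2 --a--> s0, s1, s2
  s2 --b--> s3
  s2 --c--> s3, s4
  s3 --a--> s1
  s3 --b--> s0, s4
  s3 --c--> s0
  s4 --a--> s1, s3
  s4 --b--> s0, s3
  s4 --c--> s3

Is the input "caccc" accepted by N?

rejected

Start: {s0}
read c: {s0, s4}
read a: {s0, s1, s3}
read c: {s0, s2, s4}
read c: {s0, s3, s4}
read c: {s0, s3, s4}
Reachable ∩ accepting = {} — empty.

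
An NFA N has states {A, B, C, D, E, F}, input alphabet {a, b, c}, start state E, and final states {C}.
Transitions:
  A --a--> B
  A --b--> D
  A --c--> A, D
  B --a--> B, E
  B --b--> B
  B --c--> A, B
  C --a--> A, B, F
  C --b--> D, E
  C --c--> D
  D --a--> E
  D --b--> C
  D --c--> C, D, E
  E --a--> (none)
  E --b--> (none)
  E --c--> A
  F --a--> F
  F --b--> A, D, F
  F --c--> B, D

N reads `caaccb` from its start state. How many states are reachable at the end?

3

Start: {E}
read c: {A}
read a: {B}
read a: {B, E}
read c: {A, B}
read c: {A, B, D}
read b: {B, C, D}
Final reachable set {B, C, D} has 3 states.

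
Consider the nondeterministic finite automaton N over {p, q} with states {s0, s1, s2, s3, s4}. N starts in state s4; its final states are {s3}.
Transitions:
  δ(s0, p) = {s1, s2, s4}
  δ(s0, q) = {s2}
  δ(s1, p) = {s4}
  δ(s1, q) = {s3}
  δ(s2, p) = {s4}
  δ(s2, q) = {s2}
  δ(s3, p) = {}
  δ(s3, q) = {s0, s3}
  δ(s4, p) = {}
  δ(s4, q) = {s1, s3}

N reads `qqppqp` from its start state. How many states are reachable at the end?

1

Start: {s4}
read q: {s1, s3}
read q: {s0, s3}
read p: {s1, s2, s4}
read p: {s4}
read q: {s1, s3}
read p: {s4}
Final reachable set {s4} has 1 state.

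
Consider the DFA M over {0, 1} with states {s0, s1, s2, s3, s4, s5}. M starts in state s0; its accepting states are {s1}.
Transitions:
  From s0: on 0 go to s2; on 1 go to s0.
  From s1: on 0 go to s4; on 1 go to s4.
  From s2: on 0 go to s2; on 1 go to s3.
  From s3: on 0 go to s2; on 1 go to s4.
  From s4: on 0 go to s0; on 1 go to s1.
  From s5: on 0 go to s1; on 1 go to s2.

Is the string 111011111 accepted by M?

s0 --1--> s0
s0 --1--> s0
s0 --1--> s0
s0 --0--> s2
s2 --1--> s3
s3 --1--> s4
s4 --1--> s1
s1 --1--> s4
s4 --1--> s1
End in state s1, which is an accepting state.

accepted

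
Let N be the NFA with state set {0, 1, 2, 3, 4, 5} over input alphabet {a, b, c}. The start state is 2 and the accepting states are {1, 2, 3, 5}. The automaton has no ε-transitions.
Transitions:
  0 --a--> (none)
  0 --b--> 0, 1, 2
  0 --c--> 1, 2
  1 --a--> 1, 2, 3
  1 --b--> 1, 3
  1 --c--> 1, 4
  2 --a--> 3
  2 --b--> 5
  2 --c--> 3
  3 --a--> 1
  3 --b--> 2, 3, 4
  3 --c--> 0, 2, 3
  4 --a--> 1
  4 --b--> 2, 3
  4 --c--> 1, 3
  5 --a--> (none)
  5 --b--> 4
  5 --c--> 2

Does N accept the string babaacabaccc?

Start: {2}
read b: {5}
read a: {}
The reachable set is empty and stays empty for the remaining 10 symbols.
Reachable ∩ accepting = {} — empty.

rejected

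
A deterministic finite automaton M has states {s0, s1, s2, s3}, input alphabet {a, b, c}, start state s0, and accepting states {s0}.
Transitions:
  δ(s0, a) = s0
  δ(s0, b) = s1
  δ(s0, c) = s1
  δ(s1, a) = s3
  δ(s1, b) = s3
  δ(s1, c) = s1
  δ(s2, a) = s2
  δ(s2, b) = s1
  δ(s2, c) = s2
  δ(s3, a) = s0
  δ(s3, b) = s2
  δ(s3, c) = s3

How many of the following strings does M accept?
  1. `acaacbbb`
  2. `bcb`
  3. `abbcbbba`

1

`acaacbbb`: rejected
`bcb`: rejected
`abbcbbba`: accepted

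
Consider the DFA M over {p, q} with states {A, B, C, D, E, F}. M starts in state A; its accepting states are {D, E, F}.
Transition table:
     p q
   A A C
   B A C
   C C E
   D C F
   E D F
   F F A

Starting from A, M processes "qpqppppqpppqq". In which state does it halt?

A --q--> C
C --p--> C
C --q--> E
E --p--> D
D --p--> C
C --p--> C
C --p--> C
C --q--> E
E --p--> D
D --p--> C
C --p--> C
C --q--> E
E --q--> F

F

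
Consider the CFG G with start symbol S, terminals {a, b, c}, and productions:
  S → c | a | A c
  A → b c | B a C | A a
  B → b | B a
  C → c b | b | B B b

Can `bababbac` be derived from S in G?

yes

S ⇒ Ac ⇒ Aac ⇒ BaCac ⇒ baCac ⇒ baBBbac ⇒ baBaBbac ⇒ babaBbac ⇒ bababbac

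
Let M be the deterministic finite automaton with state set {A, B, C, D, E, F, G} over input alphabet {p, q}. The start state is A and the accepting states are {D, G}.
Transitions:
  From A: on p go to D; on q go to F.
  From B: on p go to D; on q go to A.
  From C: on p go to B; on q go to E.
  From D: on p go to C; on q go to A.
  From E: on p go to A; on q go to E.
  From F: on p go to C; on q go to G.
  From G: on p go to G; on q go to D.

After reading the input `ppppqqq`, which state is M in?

G

A --p--> D
D --p--> C
C --p--> B
B --p--> D
D --q--> A
A --q--> F
F --q--> G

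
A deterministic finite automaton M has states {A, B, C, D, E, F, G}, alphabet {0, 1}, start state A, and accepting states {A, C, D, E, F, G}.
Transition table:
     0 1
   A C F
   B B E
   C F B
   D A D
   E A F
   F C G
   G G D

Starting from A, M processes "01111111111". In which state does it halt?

D

A --0--> C
C --1--> B
B --1--> E
E --1--> F
F --1--> G
G --1--> D
D --1--> D
D --1--> D
D --1--> D
D --1--> D
D --1--> D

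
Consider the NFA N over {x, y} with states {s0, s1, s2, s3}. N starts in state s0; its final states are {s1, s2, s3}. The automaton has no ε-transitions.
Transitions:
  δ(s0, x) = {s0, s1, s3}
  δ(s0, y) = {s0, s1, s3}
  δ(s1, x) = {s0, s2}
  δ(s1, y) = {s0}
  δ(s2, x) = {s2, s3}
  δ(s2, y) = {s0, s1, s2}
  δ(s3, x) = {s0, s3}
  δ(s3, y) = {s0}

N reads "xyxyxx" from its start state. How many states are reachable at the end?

4

Start: {s0}
read x: {s0, s1, s3}
read y: {s0, s1, s3}
read x: {s0, s1, s2, s3}
read y: {s0, s1, s2, s3}
read x: {s0, s1, s2, s3}
read x: {s0, s1, s2, s3}
Final reachable set {s0, s1, s2, s3} has 4 states.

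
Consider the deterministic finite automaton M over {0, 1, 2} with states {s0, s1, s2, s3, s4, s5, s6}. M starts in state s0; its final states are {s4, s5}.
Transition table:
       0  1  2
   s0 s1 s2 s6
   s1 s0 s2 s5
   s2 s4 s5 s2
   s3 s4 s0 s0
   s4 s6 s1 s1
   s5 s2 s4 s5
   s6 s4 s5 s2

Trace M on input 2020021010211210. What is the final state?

s4

s0 --2--> s6
s6 --0--> s4
s4 --2--> s1
s1 --0--> s0
s0 --0--> s1
s1 --2--> s5
s5 --1--> s4
s4 --0--> s6
s6 --1--> s5
s5 --0--> s2
s2 --2--> s2
s2 --1--> s5
s5 --1--> s4
s4 --2--> s1
s1 --1--> s2
s2 --0--> s4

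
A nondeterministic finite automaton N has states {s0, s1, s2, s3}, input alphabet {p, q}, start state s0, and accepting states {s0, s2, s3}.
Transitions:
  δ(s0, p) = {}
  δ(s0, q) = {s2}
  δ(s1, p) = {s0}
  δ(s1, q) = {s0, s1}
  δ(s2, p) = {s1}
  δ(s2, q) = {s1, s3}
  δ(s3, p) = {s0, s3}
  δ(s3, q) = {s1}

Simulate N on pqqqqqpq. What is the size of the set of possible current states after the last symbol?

Start: {s0}
read p: {}
The reachable set is empty and stays empty for the remaining 7 symbols.
Final reachable set {} has 0 states.

0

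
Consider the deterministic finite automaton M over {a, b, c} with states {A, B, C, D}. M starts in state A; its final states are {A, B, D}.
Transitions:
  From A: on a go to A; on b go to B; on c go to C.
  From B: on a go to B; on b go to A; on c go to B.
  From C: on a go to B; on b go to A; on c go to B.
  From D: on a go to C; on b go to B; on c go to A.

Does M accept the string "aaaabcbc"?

A --a--> A
A --a--> A
A --a--> A
A --a--> A
A --b--> B
B --c--> B
B --b--> A
A --c--> C
End in state C, which is not an accepting state.

rejected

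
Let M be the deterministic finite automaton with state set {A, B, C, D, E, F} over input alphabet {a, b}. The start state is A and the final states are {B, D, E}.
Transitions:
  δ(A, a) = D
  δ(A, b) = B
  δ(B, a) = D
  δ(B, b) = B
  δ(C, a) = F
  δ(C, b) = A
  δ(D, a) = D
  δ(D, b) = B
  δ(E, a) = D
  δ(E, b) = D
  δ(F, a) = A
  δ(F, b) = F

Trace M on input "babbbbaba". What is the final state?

A --b--> B
B --a--> D
D --b--> B
B --b--> B
B --b--> B
B --b--> B
B --a--> D
D --b--> B
B --a--> D

D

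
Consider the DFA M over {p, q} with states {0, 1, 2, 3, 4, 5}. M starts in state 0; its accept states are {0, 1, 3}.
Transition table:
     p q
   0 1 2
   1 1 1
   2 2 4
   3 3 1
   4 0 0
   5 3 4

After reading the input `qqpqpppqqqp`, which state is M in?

0 --q--> 2
2 --q--> 4
4 --p--> 0
0 --q--> 2
2 --p--> 2
2 --p--> 2
2 --p--> 2
2 --q--> 4
4 --q--> 0
0 --q--> 2
2 --p--> 2

2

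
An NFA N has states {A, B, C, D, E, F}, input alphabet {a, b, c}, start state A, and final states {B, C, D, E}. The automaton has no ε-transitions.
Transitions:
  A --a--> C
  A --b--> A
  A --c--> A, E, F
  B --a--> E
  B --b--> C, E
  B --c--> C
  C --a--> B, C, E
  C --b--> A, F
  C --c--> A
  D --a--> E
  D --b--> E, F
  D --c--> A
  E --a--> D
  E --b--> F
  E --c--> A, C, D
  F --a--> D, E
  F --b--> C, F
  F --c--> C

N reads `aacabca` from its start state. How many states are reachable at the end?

4

Start: {A}
read a: {C}
read a: {B, C, E}
read c: {A, C, D}
read a: {B, C, E}
read b: {A, C, E, F}
read c: {A, C, D, E, F}
read a: {B, C, D, E}
Final reachable set {B, C, D, E} has 4 states.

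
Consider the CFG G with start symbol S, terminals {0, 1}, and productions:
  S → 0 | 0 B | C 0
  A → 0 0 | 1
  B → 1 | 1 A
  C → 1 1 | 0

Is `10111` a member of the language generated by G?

no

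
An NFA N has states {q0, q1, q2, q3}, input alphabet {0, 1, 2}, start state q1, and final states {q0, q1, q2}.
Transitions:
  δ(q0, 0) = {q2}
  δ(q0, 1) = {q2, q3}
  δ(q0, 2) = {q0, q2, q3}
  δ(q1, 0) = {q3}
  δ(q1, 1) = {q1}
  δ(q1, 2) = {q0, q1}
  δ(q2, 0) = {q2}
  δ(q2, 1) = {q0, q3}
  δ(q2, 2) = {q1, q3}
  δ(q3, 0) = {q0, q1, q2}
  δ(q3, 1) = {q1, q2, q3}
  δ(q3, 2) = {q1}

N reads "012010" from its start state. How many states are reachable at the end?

Start: {q1}
read 0: {q3}
read 1: {q1, q2, q3}
read 2: {q0, q1, q3}
read 0: {q0, q1, q2, q3}
read 1: {q0, q1, q2, q3}
read 0: {q0, q1, q2, q3}
Final reachable set {q0, q1, q2, q3} has 4 states.

4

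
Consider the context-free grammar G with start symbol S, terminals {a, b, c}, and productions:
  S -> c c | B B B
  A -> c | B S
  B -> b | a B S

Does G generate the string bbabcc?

S ⇒ BBB ⇒ bBB ⇒ bbB ⇒ bbaBS ⇒ bbabS ⇒ bbabcc

yes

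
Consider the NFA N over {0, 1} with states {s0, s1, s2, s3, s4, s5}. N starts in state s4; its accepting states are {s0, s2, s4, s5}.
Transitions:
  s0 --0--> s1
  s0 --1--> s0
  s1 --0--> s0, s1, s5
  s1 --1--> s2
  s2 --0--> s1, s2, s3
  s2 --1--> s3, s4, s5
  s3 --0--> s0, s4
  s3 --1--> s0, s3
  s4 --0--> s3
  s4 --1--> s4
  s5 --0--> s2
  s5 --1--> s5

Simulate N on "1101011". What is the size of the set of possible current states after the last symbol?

4

Start: {s4}
read 1: {s4}
read 1: {s4}
read 0: {s3}
read 1: {s0, s3}
read 0: {s0, s1, s4}
read 1: {s0, s2, s4}
read 1: {s0, s3, s4, s5}
Final reachable set {s0, s3, s4, s5} has 4 states.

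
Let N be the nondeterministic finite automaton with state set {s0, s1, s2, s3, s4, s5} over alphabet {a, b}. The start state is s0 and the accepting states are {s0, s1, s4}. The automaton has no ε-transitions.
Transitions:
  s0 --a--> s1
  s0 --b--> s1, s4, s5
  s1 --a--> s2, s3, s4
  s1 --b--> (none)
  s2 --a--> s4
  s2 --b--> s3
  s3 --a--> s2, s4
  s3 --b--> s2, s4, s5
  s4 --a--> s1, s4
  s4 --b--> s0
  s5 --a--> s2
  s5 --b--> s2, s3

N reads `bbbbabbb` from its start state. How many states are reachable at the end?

3

Start: {s0}
read b: {s1, s4, s5}
read b: {s0, s2, s3}
read b: {s1, s2, s3, s4, s5}
read b: {s0, s2, s3, s4, s5}
read a: {s1, s2, s4}
read b: {s0, s3}
read b: {s1, s2, s4, s5}
read b: {s0, s2, s3}
Final reachable set {s0, s2, s3} has 3 states.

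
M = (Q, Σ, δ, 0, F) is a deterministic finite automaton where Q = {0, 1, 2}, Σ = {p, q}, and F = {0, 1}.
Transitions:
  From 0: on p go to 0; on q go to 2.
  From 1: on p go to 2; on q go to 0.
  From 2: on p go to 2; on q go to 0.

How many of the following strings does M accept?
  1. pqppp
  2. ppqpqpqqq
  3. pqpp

pqppp: rejected
ppqpqpqqq: rejected
pqpp: rejected

0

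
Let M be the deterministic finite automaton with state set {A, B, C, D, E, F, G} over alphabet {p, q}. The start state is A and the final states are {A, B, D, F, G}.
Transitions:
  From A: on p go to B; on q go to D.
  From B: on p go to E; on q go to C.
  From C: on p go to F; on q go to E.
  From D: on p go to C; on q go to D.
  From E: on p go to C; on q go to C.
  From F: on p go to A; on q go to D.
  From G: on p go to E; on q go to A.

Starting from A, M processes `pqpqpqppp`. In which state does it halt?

A

A --p--> B
B --q--> C
C --p--> F
F --q--> D
D --p--> C
C --q--> E
E --p--> C
C --p--> F
F --p--> A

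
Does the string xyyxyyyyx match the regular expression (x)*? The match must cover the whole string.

xyyxyyyyx cannot be split into zero or more pieces each matching x.

no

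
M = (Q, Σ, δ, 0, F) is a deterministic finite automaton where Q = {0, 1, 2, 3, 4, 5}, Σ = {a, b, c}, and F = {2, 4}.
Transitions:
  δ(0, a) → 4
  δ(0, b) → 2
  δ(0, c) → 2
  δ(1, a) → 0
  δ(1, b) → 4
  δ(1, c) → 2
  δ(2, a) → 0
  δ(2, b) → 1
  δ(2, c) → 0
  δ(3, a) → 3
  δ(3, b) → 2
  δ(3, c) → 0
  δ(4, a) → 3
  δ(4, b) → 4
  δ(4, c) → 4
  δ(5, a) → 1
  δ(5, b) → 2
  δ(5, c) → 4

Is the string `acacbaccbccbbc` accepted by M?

0 --a--> 4
4 --c--> 4
4 --a--> 3
3 --c--> 0
0 --b--> 2
2 --a--> 0
0 --c--> 2
2 --c--> 0
0 --b--> 2
2 --c--> 0
0 --c--> 2
2 --b--> 1
1 --b--> 4
4 --c--> 4
End in state 4, which is an accepting state.

accepted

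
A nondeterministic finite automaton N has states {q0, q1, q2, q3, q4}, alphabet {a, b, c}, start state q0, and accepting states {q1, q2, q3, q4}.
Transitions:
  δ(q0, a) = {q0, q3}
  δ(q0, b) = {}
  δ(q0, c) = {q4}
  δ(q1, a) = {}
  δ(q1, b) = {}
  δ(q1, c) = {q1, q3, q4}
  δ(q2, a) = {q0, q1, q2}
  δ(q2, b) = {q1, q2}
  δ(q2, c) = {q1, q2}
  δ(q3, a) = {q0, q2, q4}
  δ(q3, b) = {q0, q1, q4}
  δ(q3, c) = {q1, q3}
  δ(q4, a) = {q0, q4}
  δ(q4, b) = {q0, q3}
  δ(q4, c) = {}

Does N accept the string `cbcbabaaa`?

Start: {q0}
read c: {q4}
read b: {q0, q3}
read c: {q1, q3, q4}
read b: {q0, q1, q3, q4}
read a: {q0, q2, q3, q4}
read b: {q0, q1, q2, q3, q4}
read a: {q0, q1, q2, q3, q4}
read a: {q0, q1, q2, q3, q4}
read a: {q0, q1, q2, q3, q4}
Reachable ∩ accepting = {q1, q2, q3, q4} — nonempty.

accepted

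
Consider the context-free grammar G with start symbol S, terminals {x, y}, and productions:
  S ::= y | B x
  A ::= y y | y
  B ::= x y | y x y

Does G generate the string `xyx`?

yes

S ⇒ Bx ⇒ xyx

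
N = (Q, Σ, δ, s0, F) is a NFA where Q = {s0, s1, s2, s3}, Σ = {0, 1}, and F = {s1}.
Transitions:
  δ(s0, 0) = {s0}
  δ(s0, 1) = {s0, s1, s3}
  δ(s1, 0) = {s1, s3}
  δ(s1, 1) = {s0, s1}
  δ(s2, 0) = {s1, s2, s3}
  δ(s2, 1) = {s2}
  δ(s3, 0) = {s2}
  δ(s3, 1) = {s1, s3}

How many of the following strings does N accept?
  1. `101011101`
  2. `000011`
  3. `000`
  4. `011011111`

3

`101011101`: accepted
`000011`: accepted
`000`: rejected
`011011111`: accepted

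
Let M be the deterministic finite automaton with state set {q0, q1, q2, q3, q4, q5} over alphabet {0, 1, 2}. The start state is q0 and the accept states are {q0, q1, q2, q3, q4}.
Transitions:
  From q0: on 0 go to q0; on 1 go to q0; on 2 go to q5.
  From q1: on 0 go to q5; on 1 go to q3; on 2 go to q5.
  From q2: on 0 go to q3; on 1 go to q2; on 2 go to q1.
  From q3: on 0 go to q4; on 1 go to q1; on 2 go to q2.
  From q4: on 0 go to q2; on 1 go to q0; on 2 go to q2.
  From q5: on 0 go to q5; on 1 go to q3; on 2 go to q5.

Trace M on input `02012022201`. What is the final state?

q0 --0--> q0
q0 --2--> q5
q5 --0--> q5
q5 --1--> q3
q3 --2--> q2
q2 --0--> q3
q3 --2--> q2
q2 --2--> q1
q1 --2--> q5
q5 --0--> q5
q5 --1--> q3

q3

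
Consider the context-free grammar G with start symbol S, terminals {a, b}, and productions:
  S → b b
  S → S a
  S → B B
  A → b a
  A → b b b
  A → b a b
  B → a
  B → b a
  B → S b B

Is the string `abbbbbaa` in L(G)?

no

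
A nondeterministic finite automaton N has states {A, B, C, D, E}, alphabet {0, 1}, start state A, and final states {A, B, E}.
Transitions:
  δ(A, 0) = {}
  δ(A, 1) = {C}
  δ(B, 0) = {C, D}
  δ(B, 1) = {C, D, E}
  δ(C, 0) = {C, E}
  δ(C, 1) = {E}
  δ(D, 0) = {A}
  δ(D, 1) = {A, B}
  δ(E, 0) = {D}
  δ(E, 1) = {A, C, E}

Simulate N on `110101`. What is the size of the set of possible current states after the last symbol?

Start: {A}
read 1: {C}
read 1: {E}
read 0: {D}
read 1: {A, B}
read 0: {C, D}
read 1: {A, B, E}
Final reachable set {A, B, E} has 3 states.

3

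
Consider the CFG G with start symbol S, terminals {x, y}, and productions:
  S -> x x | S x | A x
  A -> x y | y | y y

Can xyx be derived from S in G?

yes

S ⇒ Ax ⇒ xyx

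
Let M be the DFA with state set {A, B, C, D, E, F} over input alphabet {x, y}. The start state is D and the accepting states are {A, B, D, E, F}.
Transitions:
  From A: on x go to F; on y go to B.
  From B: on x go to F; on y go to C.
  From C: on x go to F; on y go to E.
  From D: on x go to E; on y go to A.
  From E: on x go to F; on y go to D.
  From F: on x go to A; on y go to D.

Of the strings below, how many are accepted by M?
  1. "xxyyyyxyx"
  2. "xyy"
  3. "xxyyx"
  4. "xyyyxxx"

"xxyyyyxyx": accepted
"xyy": accepted
"xxyyx": accepted
"xyyyxxx": accepted

4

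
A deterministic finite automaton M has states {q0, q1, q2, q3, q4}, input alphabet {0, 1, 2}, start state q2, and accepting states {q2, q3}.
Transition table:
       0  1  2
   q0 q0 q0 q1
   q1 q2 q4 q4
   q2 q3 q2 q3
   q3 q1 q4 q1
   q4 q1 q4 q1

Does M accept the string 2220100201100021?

rejected

q2 --2--> q3
q3 --2--> q1
q1 --2--> q4
q4 --0--> q1
q1 --1--> q4
q4 --0--> q1
q1 --0--> q2
q2 --2--> q3
q3 --0--> q1
q1 --1--> q4
q4 --1--> q4
q4 --0--> q1
q1 --0--> q2
q2 --0--> q3
q3 --2--> q1
q1 --1--> q4
End in state q4, which is not an accepting state.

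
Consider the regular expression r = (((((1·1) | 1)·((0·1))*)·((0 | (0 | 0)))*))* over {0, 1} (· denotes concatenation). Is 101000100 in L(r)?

yes

Split into 3 pieces 10 · 1000 · 100; each matches ((((1·1)|1)·((0·1))*)·((0|(0|0)))*).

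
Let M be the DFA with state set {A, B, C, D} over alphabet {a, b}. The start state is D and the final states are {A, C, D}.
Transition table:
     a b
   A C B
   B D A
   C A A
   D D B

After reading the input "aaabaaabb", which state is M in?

D --a--> D
D --a--> D
D --a--> D
D --b--> B
B --a--> D
D --a--> D
D --a--> D
D --b--> B
B --b--> A

A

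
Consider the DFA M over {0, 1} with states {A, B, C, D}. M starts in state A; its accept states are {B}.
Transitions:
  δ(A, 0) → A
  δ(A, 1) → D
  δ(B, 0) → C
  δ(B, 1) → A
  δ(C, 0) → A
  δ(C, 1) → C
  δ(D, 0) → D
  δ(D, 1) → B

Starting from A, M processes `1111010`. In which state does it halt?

C

A --1--> D
D --1--> B
B --1--> A
A --1--> D
D --0--> D
D --1--> B
B --0--> C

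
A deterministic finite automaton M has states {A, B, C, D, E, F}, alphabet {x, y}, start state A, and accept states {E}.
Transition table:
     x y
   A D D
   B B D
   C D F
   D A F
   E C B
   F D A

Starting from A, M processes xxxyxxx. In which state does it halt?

A --x--> D
D --x--> A
A --x--> D
D --y--> F
F --x--> D
D --x--> A
A --x--> D

D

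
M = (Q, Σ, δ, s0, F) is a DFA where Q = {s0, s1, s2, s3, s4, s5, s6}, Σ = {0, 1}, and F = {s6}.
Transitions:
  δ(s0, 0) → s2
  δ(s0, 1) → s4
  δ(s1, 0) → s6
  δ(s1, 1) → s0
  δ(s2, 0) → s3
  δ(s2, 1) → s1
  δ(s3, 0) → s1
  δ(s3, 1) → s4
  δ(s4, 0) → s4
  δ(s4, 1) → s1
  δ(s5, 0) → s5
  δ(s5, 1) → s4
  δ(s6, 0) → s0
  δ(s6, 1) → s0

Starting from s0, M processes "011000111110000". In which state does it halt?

s4

s0 --0--> s2
s2 --1--> s1
s1 --1--> s0
s0 --0--> s2
s2 --0--> s3
s3 --0--> s1
s1 --1--> s0
s0 --1--> s4
s4 --1--> s1
s1 --1--> s0
s0 --1--> s4
s4 --0--> s4
s4 --0--> s4
s4 --0--> s4
s4 --0--> s4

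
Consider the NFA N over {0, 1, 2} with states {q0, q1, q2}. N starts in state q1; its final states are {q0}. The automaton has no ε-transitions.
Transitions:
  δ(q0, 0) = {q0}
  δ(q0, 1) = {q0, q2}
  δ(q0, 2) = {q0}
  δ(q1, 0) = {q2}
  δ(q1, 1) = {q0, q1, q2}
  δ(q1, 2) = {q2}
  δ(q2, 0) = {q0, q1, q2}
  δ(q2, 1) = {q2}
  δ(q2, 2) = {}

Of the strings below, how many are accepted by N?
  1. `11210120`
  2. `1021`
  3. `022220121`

2

`11210120`: accepted
`1021`: accepted
`022220121`: rejected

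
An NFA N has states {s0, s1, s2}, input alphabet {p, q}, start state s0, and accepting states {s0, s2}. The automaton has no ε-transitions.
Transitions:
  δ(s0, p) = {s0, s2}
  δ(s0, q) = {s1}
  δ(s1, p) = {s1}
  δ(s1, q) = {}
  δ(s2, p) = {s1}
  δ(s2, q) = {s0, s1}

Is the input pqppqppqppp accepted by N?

Start: {s0}
read p: {s0, s2}
read q: {s0, s1}
read p: {s0, s1, s2}
read p: {s0, s1, s2}
read q: {s0, s1}
read p: {s0, s1, s2}
read p: {s0, s1, s2}
read q: {s0, s1}
read p: {s0, s1, s2}
read p: {s0, s1, s2}
read p: {s0, s1, s2}
Reachable ∩ accepting = {s0, s2} — nonempty.

accepted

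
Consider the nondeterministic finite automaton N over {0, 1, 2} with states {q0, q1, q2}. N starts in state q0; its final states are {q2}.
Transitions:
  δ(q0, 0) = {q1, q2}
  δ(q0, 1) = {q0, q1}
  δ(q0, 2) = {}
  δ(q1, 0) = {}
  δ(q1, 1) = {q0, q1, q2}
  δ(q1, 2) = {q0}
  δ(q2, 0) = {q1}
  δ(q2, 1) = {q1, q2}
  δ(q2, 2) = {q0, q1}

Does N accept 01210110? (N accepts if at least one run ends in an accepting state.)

Start: {q0}
read 0: {q1, q2}
read 1: {q0, q1, q2}
read 2: {q0, q1}
read 1: {q0, q1, q2}
read 0: {q1, q2}
read 1: {q0, q1, q2}
read 1: {q0, q1, q2}
read 0: {q1, q2}
Reachable ∩ accepting = {q2} — nonempty.

accepted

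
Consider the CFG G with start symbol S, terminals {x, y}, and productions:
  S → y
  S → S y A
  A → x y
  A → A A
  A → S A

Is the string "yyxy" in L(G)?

yes

S ⇒ SyA ⇒ yyA ⇒ yyxy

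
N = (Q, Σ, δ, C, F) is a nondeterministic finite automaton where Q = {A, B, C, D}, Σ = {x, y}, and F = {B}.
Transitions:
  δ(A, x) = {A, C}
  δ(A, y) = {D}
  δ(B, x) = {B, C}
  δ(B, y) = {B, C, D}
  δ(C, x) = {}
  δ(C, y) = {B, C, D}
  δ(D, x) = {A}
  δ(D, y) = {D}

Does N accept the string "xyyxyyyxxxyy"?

rejected

Start: {C}
read x: {}
The reachable set is empty and stays empty for the remaining 11 symbols.
Reachable ∩ accepting = {} — empty.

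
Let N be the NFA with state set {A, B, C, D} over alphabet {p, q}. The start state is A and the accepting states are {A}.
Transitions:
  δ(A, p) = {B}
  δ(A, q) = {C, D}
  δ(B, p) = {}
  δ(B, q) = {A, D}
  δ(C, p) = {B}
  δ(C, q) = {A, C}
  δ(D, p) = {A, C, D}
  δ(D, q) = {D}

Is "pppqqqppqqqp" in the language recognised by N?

Start: {A}
read p: {B}
read p: {}
The reachable set is empty and stays empty for the remaining 10 symbols.
Reachable ∩ accepting = {} — empty.

rejected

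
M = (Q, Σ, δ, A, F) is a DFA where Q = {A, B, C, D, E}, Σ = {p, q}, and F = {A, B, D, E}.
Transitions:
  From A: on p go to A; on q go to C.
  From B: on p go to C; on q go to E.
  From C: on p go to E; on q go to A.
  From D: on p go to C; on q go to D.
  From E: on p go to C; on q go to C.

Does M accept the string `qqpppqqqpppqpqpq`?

rejected

A --q--> C
C --q--> A
A --p--> A
A --p--> A
A --p--> A
A --q--> C
C --q--> A
A --q--> C
C --p--> E
E --p--> C
C --p--> E
E --q--> C
C --p--> E
E --q--> C
C --p--> E
E --q--> C
End in state C, which is not an accepting state.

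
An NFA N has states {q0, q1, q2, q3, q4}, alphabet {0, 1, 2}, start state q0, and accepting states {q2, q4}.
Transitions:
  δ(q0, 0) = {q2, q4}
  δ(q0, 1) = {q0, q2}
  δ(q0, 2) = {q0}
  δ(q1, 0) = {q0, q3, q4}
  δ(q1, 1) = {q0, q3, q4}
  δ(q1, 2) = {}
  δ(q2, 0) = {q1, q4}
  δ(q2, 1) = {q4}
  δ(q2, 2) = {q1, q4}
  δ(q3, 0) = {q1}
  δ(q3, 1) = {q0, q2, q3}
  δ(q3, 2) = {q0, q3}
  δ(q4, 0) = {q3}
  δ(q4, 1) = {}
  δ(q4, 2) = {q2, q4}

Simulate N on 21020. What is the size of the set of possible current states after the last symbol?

Start: {q0}
read 2: {q0}
read 1: {q0, q2}
read 0: {q1, q2, q4}
read 2: {q1, q2, q4}
read 0: {q0, q1, q3, q4}
Final reachable set {q0, q1, q3, q4} has 4 states.

4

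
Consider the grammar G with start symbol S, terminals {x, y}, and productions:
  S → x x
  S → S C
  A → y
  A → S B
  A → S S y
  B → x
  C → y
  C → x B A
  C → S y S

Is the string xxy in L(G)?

yes

S ⇒ SC ⇒ xxC ⇒ xxy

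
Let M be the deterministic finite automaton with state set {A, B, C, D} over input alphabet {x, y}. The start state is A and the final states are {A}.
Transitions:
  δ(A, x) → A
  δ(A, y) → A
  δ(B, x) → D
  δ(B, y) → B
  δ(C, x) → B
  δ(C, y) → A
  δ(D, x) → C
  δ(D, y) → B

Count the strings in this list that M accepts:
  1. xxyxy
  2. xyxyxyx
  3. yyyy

xxyxy: accepted
xyxyxyx: accepted
yyyy: accepted

3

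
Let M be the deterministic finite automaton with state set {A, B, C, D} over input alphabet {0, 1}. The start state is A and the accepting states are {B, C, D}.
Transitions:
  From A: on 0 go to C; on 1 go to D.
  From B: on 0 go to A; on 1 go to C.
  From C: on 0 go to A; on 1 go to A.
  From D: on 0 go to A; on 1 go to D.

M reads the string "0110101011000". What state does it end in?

A --0--> C
C --1--> A
A --1--> D
D --0--> A
A --1--> D
D --0--> A
A --1--> D
D --0--> A
A --1--> D
D --1--> D
D --0--> A
A --0--> C
C --0--> A

A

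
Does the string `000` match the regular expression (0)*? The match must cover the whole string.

Split into 3 pieces 0 · 0 · 0; each matches 0.

yes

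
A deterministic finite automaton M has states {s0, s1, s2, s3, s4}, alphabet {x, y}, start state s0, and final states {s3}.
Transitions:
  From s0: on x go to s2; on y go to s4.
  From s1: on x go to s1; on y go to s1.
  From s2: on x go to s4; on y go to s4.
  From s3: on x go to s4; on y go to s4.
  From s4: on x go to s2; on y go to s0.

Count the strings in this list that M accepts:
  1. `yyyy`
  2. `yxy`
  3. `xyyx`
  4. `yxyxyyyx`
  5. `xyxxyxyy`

0

`yyyy`: rejected
`yxy`: rejected
`xyyx`: rejected
`yxyxyyyx`: rejected
`xyxxyxyy`: rejected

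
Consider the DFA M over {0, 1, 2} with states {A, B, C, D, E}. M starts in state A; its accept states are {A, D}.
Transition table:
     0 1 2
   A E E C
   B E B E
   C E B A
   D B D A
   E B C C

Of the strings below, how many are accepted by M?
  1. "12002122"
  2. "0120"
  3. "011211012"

1

"12002122": rejected
"0120": rejected
"011211012": accepted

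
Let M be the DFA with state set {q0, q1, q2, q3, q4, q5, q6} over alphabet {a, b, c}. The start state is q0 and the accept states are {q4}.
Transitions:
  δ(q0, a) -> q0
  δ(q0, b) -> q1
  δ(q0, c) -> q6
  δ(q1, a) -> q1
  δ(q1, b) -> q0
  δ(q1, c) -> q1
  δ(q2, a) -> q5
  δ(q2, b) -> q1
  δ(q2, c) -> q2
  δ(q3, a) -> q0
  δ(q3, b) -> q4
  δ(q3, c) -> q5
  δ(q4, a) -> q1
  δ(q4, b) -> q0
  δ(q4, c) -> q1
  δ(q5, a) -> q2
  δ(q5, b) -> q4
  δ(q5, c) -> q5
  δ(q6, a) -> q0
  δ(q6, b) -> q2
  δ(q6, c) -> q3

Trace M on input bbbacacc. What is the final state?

q0 --b--> q1
q1 --b--> q0
q0 --b--> q1
q1 --a--> q1
q1 --c--> q1
q1 --a--> q1
q1 --c--> q1
q1 --c--> q1

q1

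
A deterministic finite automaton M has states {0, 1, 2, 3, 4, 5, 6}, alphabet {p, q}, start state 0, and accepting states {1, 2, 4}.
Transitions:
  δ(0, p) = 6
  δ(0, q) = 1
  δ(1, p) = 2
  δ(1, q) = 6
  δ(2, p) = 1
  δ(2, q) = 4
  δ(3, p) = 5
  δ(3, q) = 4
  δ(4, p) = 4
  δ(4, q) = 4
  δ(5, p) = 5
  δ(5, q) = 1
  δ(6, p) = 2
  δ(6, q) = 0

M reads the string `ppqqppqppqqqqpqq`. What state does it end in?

4

0 --p--> 6
6 --p--> 2
2 --q--> 4
4 --q--> 4
4 --p--> 4
4 --p--> 4
4 --q--> 4
4 --p--> 4
4 --p--> 4
4 --q--> 4
4 --q--> 4
4 --q--> 4
4 --q--> 4
4 --p--> 4
4 --q--> 4
4 --q--> 4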